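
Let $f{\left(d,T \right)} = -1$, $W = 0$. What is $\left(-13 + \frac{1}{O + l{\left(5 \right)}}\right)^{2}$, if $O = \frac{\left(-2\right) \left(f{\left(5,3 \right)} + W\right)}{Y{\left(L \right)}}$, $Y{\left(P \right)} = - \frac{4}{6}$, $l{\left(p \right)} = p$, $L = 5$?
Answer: $\frac{625}{4} \approx 156.25$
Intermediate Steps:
$Y{\left(P \right)} = - \frac{2}{3}$ ($Y{\left(P \right)} = \left(-4\right) \frac{1}{6} = - \frac{2}{3}$)
$O = -3$ ($O = \frac{\left(-2\right) \left(-1 + 0\right)}{- \frac{2}{3}} = \left(-2\right) \left(-1\right) \left(- \frac{3}{2}\right) = 2 \left(- \frac{3}{2}\right) = -3$)
$\left(-13 + \frac{1}{O + l{\left(5 \right)}}\right)^{2} = \left(-13 + \frac{1}{-3 + 5}\right)^{2} = \left(-13 + \frac{1}{2}\right)^{2} = \left(- \frac{25}{2}\right)^{2} = \frac{625}{4}$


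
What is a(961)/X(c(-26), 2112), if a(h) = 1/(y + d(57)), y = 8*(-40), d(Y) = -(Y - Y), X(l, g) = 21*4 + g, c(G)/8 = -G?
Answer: -1/702720 ≈ -1.4230e-6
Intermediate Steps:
c(G) = -8*G (c(G) = 8*(-G) = -8*G)
X(l, g) = 84 + g
d(Y) = 0 (d(Y) = -1*0 = 0)
y = -320
a(h) = -1/320 (a(h) = 1/(-320 + 0) = 1/(-320) = -1/320)
a(961)/X(c(-26), 2112) = -1/(320*(84 + 2112)) = -1/320/2196 = -1/320*1/2196 = -1/702720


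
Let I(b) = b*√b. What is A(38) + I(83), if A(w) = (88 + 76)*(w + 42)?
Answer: 13120 + 83*√83 ≈ 13876.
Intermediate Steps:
A(w) = 6888 + 164*w (A(w) = 164*(42 + w) = 6888 + 164*w)
I(b) = b^(3/2)
A(38) + I(83) = (6888 + 164*38) + 83^(3/2) = (6888 + 6232) + 83*√83 = 13120 + 83*√83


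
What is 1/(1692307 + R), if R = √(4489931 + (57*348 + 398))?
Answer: 1692307/2863898472084 - √4510165/2863898472084 ≈ 5.9017e-7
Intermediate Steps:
R = √4510165 (R = √(4489931 + (19836 + 398)) = √(4489931 + 20234) = √4510165 ≈ 2123.7)
1/(1692307 + R) = 1/(1692307 + √4510165)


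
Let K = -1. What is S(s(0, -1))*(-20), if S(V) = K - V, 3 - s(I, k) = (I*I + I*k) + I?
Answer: 80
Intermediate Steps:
s(I, k) = 3 - I - I² - I*k (s(I, k) = 3 - ((I*I + I*k) + I) = 3 - ((I² + I*k) + I) = 3 - (I + I² + I*k) = 3 + (-I - I² - I*k) = 3 - I - I² - I*k)
S(V) = -1 - V
S(s(0, -1))*(-20) = (-1 - (3 - 1*0 - 1*0² - 1*0*(-1)))*(-20) = (-1 - (3 + 0 - 1*0 + 0))*(-20) = (-1 - (3 + 0 + 0 + 0))*(-20) = (-1 - 1*3)*(-20) = (-1 - 3)*(-20) = -4*(-20) = 80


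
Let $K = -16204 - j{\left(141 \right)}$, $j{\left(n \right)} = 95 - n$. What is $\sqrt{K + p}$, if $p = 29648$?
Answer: $\sqrt{13490} \approx 116.15$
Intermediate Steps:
$K = -16158$ ($K = -16204 - \left(95 - 141\right) = -16204 - -46 = -16204 + 46 = -16158$)
$\sqrt{K + p} = \sqrt{-16158 + 29648} = \sqrt{13490}$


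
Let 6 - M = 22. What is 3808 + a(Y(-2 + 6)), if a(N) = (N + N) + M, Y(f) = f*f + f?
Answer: 3832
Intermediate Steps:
M = -16 (M = 6 - 1*22 = 6 - 22 = -16)
Y(f) = f + f² (Y(f) = f² + f = f + f²)
a(N) = -16 + 2*N (a(N) = (N + N) - 16 = 2*N - 16 = -16 + 2*N)
3808 + a(Y(-2 + 6)) = 3808 + (-16 + 2*((-2 + 6)*(1 + (-2 + 6)))) = 3808 + (-16 + 2*(4*(1 + 4))) = 3808 + (-16 + 2*(4*5)) = 3808 + (-16 + 2*20) = 3808 + (-16 + 40) = 3808 + 24 = 3832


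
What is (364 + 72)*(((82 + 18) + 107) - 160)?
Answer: 20492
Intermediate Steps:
(364 + 72)*(((82 + 18) + 107) - 160) = 436*((100 + 107) - 160) = 436*(207 - 160) = 436*47 = 20492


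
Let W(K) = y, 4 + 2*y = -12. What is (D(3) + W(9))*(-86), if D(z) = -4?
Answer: 1032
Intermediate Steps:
y = -8 (y = -2 + (½)*(-12) = -2 - 6 = -8)
W(K) = -8
(D(3) + W(9))*(-86) = (-4 - 8)*(-86) = -12*(-86) = 1032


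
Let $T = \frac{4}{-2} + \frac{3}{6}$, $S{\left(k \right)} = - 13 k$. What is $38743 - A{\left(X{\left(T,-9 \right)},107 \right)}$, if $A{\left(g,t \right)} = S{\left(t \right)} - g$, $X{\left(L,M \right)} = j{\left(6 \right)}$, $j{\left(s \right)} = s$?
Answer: $40140$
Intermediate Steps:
$T = - \frac{3}{2}$ ($T = 4 \left(- \frac{1}{2}\right) + 3 \cdot \frac{1}{6} = -2 + \frac{1}{2} = - \frac{3}{2} \approx -1.5$)
$X{\left(L,M \right)} = 6$
$A{\left(g,t \right)} = - g - 13 t$ ($A{\left(g,t \right)} = - 13 t - g = - g - 13 t$)
$38743 - A{\left(X{\left(T,-9 \right)},107 \right)} = 38743 - \left(\left(-1\right) 6 - 1391\right) = 38743 - \left(-6 - 1391\right) = 38743 - -1397 = 38743 + 1397 = 40140$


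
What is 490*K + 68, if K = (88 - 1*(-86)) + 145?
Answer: 156378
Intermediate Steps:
K = 319 (K = (88 + 86) + 145 = 174 + 145 = 319)
490*K + 68 = 490*319 + 68 = 156310 + 68 = 156378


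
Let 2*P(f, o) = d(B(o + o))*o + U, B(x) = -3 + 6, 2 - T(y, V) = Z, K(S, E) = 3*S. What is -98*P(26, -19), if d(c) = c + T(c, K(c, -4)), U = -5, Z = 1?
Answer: 3969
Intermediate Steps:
T(y, V) = 1 (T(y, V) = 2 - 1*1 = 2 - 1 = 1)
B(x) = 3
d(c) = 1 + c (d(c) = c + 1 = 1 + c)
P(f, o) = -5/2 + 2*o (P(f, o) = ((1 + 3)*o - 5)/2 = (4*o - 5)/2 = (-5 + 4*o)/2 = -5/2 + 2*o)
-98*P(26, -19) = -98*(-5/2 + 2*(-19)) = -98*(-5/2 - 38) = -98*(-81/2) = 3969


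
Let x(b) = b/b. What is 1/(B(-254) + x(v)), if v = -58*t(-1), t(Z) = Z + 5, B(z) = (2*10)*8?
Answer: 1/161 ≈ 0.0062112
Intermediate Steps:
B(z) = 160 (B(z) = 20*8 = 160)
t(Z) = 5 + Z
v = -232 (v = -58*(5 - 1) = -58*4 = -232)
x(b) = 1
1/(B(-254) + x(v)) = 1/(160 + 1) = 1/161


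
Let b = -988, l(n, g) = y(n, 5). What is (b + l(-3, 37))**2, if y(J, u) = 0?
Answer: 976144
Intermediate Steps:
l(n, g) = 0
(b + l(-3, 37))**2 = (-988 + 0)**2 = (-988)**2 = 976144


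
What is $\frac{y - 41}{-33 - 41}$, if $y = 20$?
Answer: $\frac{21}{74} \approx 0.28378$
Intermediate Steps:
$\frac{y - 41}{-33 - 41} = \frac{20 - 41}{-33 - 41} = \frac{1}{-74} \left(-21\right) = \left(- \frac{1}{74}\right) \left(-21\right) = \frac{21}{74}$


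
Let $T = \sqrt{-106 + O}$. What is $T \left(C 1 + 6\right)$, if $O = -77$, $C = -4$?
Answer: $2 i \sqrt{183} \approx 27.056 i$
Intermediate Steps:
$T = i \sqrt{183}$ ($T = \sqrt{-106 - 77} = \sqrt{-183} = i \sqrt{183} \approx 13.528 i$)
$T \left(C 1 + 6\right) = i \sqrt{183} \left(\left(-4\right) 1 + 6\right) = i \sqrt{183} \left(-4 + 6\right) = i \sqrt{183} \cdot 2 = 2 i \sqrt{183}$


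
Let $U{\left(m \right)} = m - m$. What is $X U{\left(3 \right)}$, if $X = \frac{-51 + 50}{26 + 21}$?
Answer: $0$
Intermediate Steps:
$U{\left(m \right)} = 0$
$X = - \frac{1}{47} \approx -0.021277$
$X U{\left(3 \right)} = \left(- \frac{1}{47}\right) 0 = 0$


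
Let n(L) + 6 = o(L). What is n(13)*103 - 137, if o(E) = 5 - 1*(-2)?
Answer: -34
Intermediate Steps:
o(E) = 7 (o(E) = 5 + 2 = 7)
n(L) = 1 (n(L) = -6 + 7 = 1)
n(13)*103 - 137 = 1*103 - 137 = 103 - 137 = -34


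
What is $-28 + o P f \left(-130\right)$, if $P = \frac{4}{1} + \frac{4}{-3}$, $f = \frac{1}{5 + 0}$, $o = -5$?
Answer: $\frac{956}{3} \approx 318.67$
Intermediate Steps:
$f = \frac{1}{5} \approx 0.2$
$P = \frac{8}{3}$ ($P = 4 \cdot 1 + 4 \left(- \frac{1}{3}\right) = 4 - \frac{4}{3} = \frac{8}{3} \approx 2.6667$)
$-28 + o P f \left(-130\right) = -28 + \left(-5\right) \frac{8}{3} \cdot \frac{1}{5} \left(-130\right) = -28 + \left(- \frac{40}{3}\right) \frac{1}{5} \left(-130\right) = -28 - - \frac{1040}{3} = -28 + \frac{1040}{3} = \frac{956}{3}$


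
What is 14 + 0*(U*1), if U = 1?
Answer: 14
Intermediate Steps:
14 + 0*(U*1) = 14 + 0*(1*1) = 14 + 0*1 = 14 + 0 = 14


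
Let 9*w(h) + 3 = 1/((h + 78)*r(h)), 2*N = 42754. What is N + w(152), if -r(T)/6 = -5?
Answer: 1327491001/62100 ≈ 21377.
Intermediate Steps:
N = 21377 (N = (1/2)*42754 = 21377)
r(T) = 30 (r(T) = -6*(-5) = 30)
w(h) = -1/3 + 1/(270*(78 + h)) (w(h) = -1/3 + (1/((h + 78)*30))/9 = -1/3 + ((1/30)/(78 + h))/9 = -1/3 + (1/(30*(78 + h)))/9 = -1/3 + 1/(270*(78 + h)))
N + w(152) = 21377 + (-7019 - 90*152)/(270*(78 + 152)) = 21377 + (1/270)*(-7019 - 13680)/230 = 21377 + (1/270)*(1/230)*(-20699) = 21377 - 20699/62100 = 1327491001/62100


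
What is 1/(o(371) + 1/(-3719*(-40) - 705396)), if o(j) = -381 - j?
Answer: -556636/418590273 ≈ -0.0013298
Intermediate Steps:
1/(o(371) + 1/(-3719*(-40) - 705396)) = 1/((-381 - 1*371) + 1/(-3719*(-40) - 705396)) = 1/((-381 - 371) + 1/(148760 - 705396)) = 1/(-752 + 1/(-556636)) = 1/(-752 - 1/556636) = 1/(-418590273/556636) = -556636/418590273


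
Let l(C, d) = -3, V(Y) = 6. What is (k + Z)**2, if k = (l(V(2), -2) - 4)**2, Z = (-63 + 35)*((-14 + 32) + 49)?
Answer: 3337929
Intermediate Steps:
Z = -1876 (Z = -28*(18 + 49) = -28*67 = -1876)
k = 49 (k = (-3 - 4)**2 = (-7)**2 = 49)
(k + Z)**2 = (49 - 1876)**2 = (-1827)**2 = 3337929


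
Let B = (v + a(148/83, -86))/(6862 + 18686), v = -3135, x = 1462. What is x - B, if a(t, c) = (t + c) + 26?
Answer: 3100412645/2120484 ≈ 1462.1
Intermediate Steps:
a(t, c) = 26 + c + t (a(t, c) = (c + t) + 26 = 26 + c + t)
B = -265037/2120484 (B = (-3135 + (26 - 86 + 148/83))/(6862 + 18686) = (-3135 + (26 - 86 + 148*(1/83)))/25548 = (-3135 + (26 - 86 + 148/83))*(1/25548) = (-3135 - 4832/83)*(1/25548) = -265037/83*1/25548 = -265037/2120484 ≈ -0.12499)
x - B = 1462 - 1*(-265037/2120484) = 1462 + 265037/2120484 = 3100412645/2120484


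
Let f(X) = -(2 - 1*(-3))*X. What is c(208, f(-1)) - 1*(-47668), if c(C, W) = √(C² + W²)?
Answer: 47668 + √43289 ≈ 47876.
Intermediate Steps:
f(X) = -5*X (f(X) = -(2 + 3)*X = -5*X)
c(208, f(-1)) - 1*(-47668) = √(208² + (-5*(-1))²) - 1*(-47668) = √(43264 + 5²) + 47668 = √(43264 + 25) + 47668 = √43289 + 47668 = 47668 + √43289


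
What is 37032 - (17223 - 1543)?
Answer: 21352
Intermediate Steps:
37032 - (17223 - 1543) = 37032 - 1*15680 = 37032 - 15680 = 21352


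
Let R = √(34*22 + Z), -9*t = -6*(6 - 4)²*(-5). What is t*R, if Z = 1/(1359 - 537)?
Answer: -20*√505412454/1233 ≈ -364.66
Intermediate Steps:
Z = 1/822 ≈ 0.0012165
t = -40/3 (t = -(-6*(6 - 4)²)*(-5)/9 = -(-6*2²)*(-5)/9 = -(-6*4)*(-5)/9 = -(-8)*(-5)/3 = -⅑*120 = -40/3 ≈ -13.333)
R = √505412454/822 (R = √(34*22 + 1/822) = √(748 + 1/822) = √(614857/822) = √505412454/822 ≈ 27.350)
t*R = -20*√505412454/1233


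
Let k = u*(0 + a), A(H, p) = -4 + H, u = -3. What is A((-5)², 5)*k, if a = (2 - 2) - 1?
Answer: 63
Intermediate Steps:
a = -1 (a = 0 - 1 = -1)
k = 3 (k = -3*(0 - 1) = -3*(-1) = 3)
A((-5)², 5)*k = (-4 + (-5)²)*3 = (-4 + 25)*3 = 21*3 = 63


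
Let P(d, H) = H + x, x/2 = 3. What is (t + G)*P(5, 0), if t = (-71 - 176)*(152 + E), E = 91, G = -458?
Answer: -362874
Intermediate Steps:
x = 6 (x = 2*3 = 6)
P(d, H) = 6 + H (P(d, H) = H + 6 = 6 + H)
t = -60021 (t = (-71 - 176)*(152 + 91) = -247*243 = -60021)
(t + G)*P(5, 0) = (-60021 - 458)*(6 + 0) = -60479*6 = -362874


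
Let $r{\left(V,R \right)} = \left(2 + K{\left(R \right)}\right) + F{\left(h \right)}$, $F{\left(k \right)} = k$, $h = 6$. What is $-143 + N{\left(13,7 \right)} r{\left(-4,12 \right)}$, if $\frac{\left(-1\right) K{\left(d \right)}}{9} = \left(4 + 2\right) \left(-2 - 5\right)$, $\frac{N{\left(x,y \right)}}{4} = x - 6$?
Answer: $10665$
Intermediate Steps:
$N{\left(x,y \right)} = -24 + 4 x$ ($N{\left(x,y \right)} = 4 \left(x - 6\right) = 4 \left(-6 + x\right) = -24 + 4 x$)
$K{\left(d \right)} = 378$ ($K{\left(d \right)} = - 9 \left(4 + 2\right) \left(-2 - 5\right) = - 9 \cdot 6 \left(-7\right) = \left(-9\right) \left(-42\right) = 378$)
$r{\left(V,R \right)} = 386$ ($r{\left(V,R \right)} = \left(2 + 378\right) + 6 = 380 + 6 = 386$)
$-143 + N{\left(13,7 \right)} r{\left(-4,12 \right)} = -143 + \left(-24 + 4 \cdot 13\right) 386 = -143 + \left(-24 + 52\right) 386 = -143 + 28 \cdot 386 = -143 + 10808 = 10665$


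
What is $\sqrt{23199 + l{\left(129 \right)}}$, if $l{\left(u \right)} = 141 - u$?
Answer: $3 \sqrt{2579} \approx 152.35$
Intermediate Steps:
$\sqrt{23199 + l{\left(129 \right)}} = \sqrt{23199 + \left(141 - 129\right)} = \sqrt{23199 + 12} = \sqrt{23211} = 3 \sqrt{2579}$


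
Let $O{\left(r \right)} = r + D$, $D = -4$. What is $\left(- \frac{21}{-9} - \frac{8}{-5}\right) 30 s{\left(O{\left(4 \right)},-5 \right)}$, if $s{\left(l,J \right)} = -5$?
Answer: $-590$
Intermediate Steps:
$O{\left(r \right)} = -4 + r$ ($O{\left(r \right)} = r - 4 = -4 + r$)
$\left(- \frac{21}{-9} - \frac{8}{-5}\right) 30 s{\left(O{\left(4 \right)},-5 \right)} = \left(- \frac{21}{-9} - \frac{8}{-5}\right) 30 \left(-5\right) = \left(\left(-21\right) \left(- \frac{1}{9}\right) - - \frac{8}{5}\right) 30 \left(-5\right) = \left(\frac{7}{3} + \frac{8}{5}\right) 30 \left(-5\right) = \frac{59}{15} \cdot 30 \left(-5\right) = 118 \left(-5\right) = -590$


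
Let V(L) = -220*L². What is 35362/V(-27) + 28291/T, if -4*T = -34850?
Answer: 845843831/279462150 ≈ 3.0267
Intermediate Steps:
T = 17425/2 (T = -¼*(-34850) = 17425/2 ≈ 8712.5)
35362/V(-27) + 28291/T = 35362/((-220*(-27)²)) + 28291/(17425/2) = 35362/((-220*729)) + 28291*(2/17425) = 35362/(-160380) + 56582/17425 = 35362*(-1/160380) + 56582/17425 = -17681/80190 + 56582/17425 = 845843831/279462150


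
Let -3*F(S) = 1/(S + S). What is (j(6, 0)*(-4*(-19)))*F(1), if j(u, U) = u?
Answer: -76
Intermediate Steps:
F(S) = -1/(6*S) (F(S) = -1/(3*(S + S)) = -1/(2*S)/3 = -1/(6*S))
(j(6, 0)*(-4*(-19)))*F(1) = (6*(-4*(-19)))*(-⅙/1) = (6*76)*(-⅙*1) = 456*(-⅙) = -76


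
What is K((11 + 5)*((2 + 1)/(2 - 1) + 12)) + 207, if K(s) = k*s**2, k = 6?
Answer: 345807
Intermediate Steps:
K(s) = 6*s**2
K((11 + 5)*((2 + 1)/(2 - 1) + 12)) + 207 = 6*((11 + 5)*((2 + 1)/(2 - 1) + 12))**2 + 207 = 6*(16*(3/1 + 12))**2 + 207 = 6*(16*(3*1 + 12))**2 + 207 = 6*(16*(3 + 12))**2 + 207 = 6*(16*15)**2 + 207 = 6*240**2 + 207 = 6*57600 + 207 = 345600 + 207 = 345807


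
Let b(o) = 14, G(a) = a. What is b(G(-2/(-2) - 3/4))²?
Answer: 196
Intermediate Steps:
b(G(-2/(-2) - 3/4))² = 14² = 196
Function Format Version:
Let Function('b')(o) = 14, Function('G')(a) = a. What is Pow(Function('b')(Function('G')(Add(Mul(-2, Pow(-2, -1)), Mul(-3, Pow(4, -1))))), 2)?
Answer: 196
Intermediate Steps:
Pow(Function('b')(Function('G')(Add(Mul(-2, Pow(-2, -1)), Mul(-3, Pow(4, -1))))), 2) = Pow(14, 2) = 196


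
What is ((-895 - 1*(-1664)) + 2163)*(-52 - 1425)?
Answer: -4330564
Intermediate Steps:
((-895 - 1*(-1664)) + 2163)*(-52 - 1425) = ((-895 + 1664) + 2163)*(-1477) = (769 + 2163)*(-1477) = 2932*(-1477) = -4330564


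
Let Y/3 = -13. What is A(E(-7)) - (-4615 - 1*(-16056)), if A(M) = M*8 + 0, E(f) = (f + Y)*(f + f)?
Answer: -6289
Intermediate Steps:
Y = -39 (Y = 3*(-13) = -39)
E(f) = 2*f*(-39 + f) (E(f) = (f - 39)*(f + f) = (-39 + f)*(2*f) = 2*f*(-39 + f))
A(M) = 8*M (A(M) = 8*M + 0 = 8*M)
A(E(-7)) - (-4615 - 1*(-16056)) = 8*(2*(-7)*(-39 - 7)) - (-4615 - 1*(-16056)) = 8*(2*(-7)*(-46)) - (-4615 + 16056) = 8*644 - 1*11441 = 5152 - 11441 = -6289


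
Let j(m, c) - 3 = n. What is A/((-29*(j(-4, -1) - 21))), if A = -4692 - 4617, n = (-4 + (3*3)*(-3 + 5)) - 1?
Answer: -321/5 ≈ -64.200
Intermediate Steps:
n = 13 (n = (-4 + 9*2) - 1 = (-4 + 18) - 1 = 14 - 1 = 13)
j(m, c) = 16 (j(m, c) = 3 + 13 = 16)
A = -9309
A/((-29*(j(-4, -1) - 21))) = -9309*(-1/(29*(16 - 21))) = -9309/((-29*(-5))) = -9309/145 = -9309*1/145 = -321/5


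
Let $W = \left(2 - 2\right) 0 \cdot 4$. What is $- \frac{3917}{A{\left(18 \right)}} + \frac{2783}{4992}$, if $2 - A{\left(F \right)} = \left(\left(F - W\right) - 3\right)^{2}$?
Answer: $\frac{20174273}{1113216} \approx 18.122$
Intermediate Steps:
$W = 0$ ($W = 0 \cdot 0 = 0$)
$A{\left(F \right)} = 2 - \left(-3 + F\right)^{2}$ ($A{\left(F \right)} = 2 - \left(\left(F - 0\right) - 3\right)^{2} = 2 - \left(\left(F + 0\right) - 3\right)^{2} = 2 - \left(F - 3\right)^{2} = 2 - \left(-3 + F\right)^{2}$)
$- \frac{3917}{A{\left(18 \right)}} + \frac{2783}{4992} = - \frac{3917}{2 - \left(-3 + 18\right)^{2}} + \frac{2783}{4992} = - \frac{3917}{2 - 15^{2}} + 2783 \cdot \frac{1}{4992} = - \frac{3917}{2 - 225} + \frac{2783}{4992} = - \frac{3917}{-223} + \frac{2783}{4992} = \left(-3917\right) \left(- \frac{1}{223}\right) + \frac{2783}{4992} = \frac{3917}{223} + \frac{2783}{4992} = \frac{20174273}{1113216}$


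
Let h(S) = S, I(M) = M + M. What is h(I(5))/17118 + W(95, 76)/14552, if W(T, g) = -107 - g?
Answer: -1493537/124550568 ≈ -0.011991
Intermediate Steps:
I(M) = 2*M
h(I(5))/17118 + W(95, 76)/14552 = (2*5)/17118 + (-107 - 1*76)/14552 = 10*(1/17118) + (-107 - 76)*(1/14552) = 5/8559 - 183*1/14552 = 5/8559 - 183/14552 = -1493537/124550568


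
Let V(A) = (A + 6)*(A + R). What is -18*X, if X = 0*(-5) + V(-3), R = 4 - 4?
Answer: 162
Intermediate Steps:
R = 0
V(A) = A*(6 + A) (V(A) = (A + 6)*(A + 0) = (6 + A)*A = A*(6 + A))
X = -9 (X = 0*(-5) - 3*(6 - 3) = 0 - 3*3 = 0 - 9 = -9)
-18*X = -18*(-9) = 162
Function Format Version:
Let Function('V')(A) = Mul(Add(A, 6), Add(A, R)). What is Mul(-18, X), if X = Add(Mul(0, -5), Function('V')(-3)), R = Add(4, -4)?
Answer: 162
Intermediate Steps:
R = 0
Function('V')(A) = Mul(A, Add(6, A)) (Function('V')(A) = Mul(Add(A, 6), Add(A, 0)) = Mul(Add(6, A), A) = Mul(A, Add(6, A)))
X = -9 (X = Add(Mul(0, -5), Mul(-3, Add(6, -3))) = Add(0, Mul(-3, 3)) = Add(0, -9) = -9)
Mul(-18, X) = Mul(-18, -9) = 162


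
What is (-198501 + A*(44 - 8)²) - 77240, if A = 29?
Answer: -238157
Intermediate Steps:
(-198501 + A*(44 - 8)²) - 77240 = (-198501 + 29*(44 - 8)²) - 77240 = (-198501 + 29*36²) - 77240 = (-198501 + 29*1296) - 77240 = (-198501 + 37584) - 77240 = -160917 - 77240 = -238157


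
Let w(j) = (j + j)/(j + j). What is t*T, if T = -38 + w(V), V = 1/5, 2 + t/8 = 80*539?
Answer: -12762928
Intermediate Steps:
t = 344944 (t = -16 + 8*(80*539) = -16 + 8*43120 = -16 + 344960 = 344944)
V = 1/5 ≈ 0.20000
w(j) = 1 (w(j) = (2*j)/((2*j)) = (2*j)*(1/(2*j)) = 1)
T = -37 (T = -38 + 1 = -37)
t*T = 344944*(-37) = -12762928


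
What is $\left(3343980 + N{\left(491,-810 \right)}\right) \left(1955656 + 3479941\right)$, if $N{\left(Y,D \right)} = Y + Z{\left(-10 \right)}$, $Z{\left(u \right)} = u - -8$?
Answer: $18179185662993$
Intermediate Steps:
$Z{\left(u \right)} = 8 + u$ ($Z{\left(u \right)} = u + 8 = 8 + u$)
$N{\left(Y,D \right)} = -2 + Y$ ($N{\left(Y,D \right)} = Y + \left(8 - 10\right) = Y - 2 = -2 + Y$)
$\left(3343980 + N{\left(491,-810 \right)}\right) \left(1955656 + 3479941\right) = \left(3343980 + \left(-2 + 491\right)\right) \left(1955656 + 3479941\right) = \left(3343980 + 489\right) 5435597 = 3344469 \cdot 5435597 = 18179185662993$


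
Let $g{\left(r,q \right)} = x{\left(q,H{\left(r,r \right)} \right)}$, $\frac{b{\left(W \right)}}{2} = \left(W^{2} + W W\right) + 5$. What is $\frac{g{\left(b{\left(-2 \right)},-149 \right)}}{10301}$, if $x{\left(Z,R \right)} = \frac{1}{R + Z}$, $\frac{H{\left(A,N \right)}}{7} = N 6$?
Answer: $\frac{1}{9713843} \approx 1.0295 \cdot 10^{-7}$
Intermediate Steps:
$H{\left(A,N \right)} = 42 N$ ($H{\left(A,N \right)} = 7 N 6 = 7 \cdot 6 N = 42 N$)
$b{\left(W \right)} = 10 + 4 W^{2}$ ($b{\left(W \right)} = 2 \left(\left(W^{2} + W W\right) + 5\right) = 2 \left(\left(W^{2} + W^{2}\right) + 5\right) = 2 \left(2 W^{2} + 5\right) = 2 \left(5 + 2 W^{2}\right) = 10 + 4 W^{2}$)
$g{\left(r,q \right)} = \frac{1}{q + 42 r}$ ($g{\left(r,q \right)} = \frac{1}{42 r + q} = \frac{1}{q + 42 r}$)
$\frac{g{\left(b{\left(-2 \right)},-149 \right)}}{10301} = \frac{1}{\left(-149 + 42 \left(10 + 4 \left(-2\right)^{2}\right)\right) 10301} = \frac{1}{-149 + 42 \left(10 + 4 \cdot 4\right)} \frac{1}{10301} = \frac{1}{-149 + 42 \left(10 + 16\right)} \frac{1}{10301} = \frac{1}{-149 + 42 \cdot 26} \cdot \frac{1}{10301} = \frac{1}{-149 + 1092} \cdot \frac{1}{10301} = \frac{1}{943} \cdot \frac{1}{10301} = \frac{1}{9713843}$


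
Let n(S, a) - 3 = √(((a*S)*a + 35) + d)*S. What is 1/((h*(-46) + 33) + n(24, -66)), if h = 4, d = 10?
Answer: 37/15055340 + 9*√11621/7527670 ≈ 0.00013134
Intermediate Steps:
n(S, a) = 3 + S*√(45 + S*a²) (n(S, a) = 3 + √(((a*S)*a + 35) + 10)*S = 3 + √(((S*a)*a + 35) + 10)*S = 3 + √((S*a² + 35) + 10)*S = 3 + √((35 + S*a²) + 10)*S = 3 + √(45 + S*a²)*S = 3 + S*√(45 + S*a²))
1/((h*(-46) + 33) + n(24, -66)) = 1/((4*(-46) + 33) + (3 + 24*√(45 + 24*(-66)²))) = 1/((-184 + 33) + (3 + 24*√(45 + 24*4356))) = 1/(-151 + (3 + 24*√(45 + 104544))) = 1/(-151 + (3 + 24*√104589)) = 1/(-151 + (3 + 24*(3*√11621))) = 1/(-151 + (3 + 72*√11621)) = 1/(-148 + 72*√11621)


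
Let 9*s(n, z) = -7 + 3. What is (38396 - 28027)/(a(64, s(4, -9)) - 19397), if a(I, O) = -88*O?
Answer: -93321/174221 ≈ -0.53565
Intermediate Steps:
s(n, z) = -4/9 (s(n, z) = (-7 + 3)/9 = (⅑)*(-4) = -4/9)
(38396 - 28027)/(a(64, s(4, -9)) - 19397) = (38396 - 28027)/(-88*(-4/9) - 19397) = 10369/(352/9 - 19397) = 10369/(-174221/9) = 10369*(-9/174221) = -93321/174221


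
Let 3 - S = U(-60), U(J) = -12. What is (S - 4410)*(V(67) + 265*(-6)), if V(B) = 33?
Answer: 6843015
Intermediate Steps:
S = 15 (S = 3 - 1*(-12) = 3 + 12 = 15)
(S - 4410)*(V(67) + 265*(-6)) = (15 - 4410)*(33 + 265*(-6)) = -4395*(33 - 1590) = -4395*(-1557) = 6843015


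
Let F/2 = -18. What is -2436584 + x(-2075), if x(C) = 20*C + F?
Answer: -2478120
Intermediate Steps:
F = -36 (F = 2*(-18) = -36)
x(C) = -36 + 20*C (x(C) = 20*C - 36 = -36 + 20*C)
-2436584 + x(-2075) = -2436584 + (-36 + 20*(-2075)) = -2436584 + (-36 - 41500) = -2436584 - 41536 = -2478120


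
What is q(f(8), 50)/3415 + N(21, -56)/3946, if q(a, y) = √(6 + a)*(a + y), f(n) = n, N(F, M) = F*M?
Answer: -588/1973 + 58*√14/3415 ≈ -0.23448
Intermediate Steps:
q(f(8), 50)/3415 + N(21, -56)/3946 = (√(6 + 8)*(8 + 50))/3415 + (21*(-56))/3946 = (√14*58)*(1/3415) - 1176*1/3946 = (58*√14)*(1/3415) - 588/1973 = 58*√14/3415 - 588/1973 = -588/1973 + 58*√14/3415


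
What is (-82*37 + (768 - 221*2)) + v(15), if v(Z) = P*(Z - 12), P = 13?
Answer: -2669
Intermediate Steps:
v(Z) = -156 + 13*Z (v(Z) = 13*(Z - 12) = 13*(-12 + Z) = -156 + 13*Z)
(-82*37 + (768 - 221*2)) + v(15) = (-82*37 + (768 - 221*2)) + (-156 + 13*15) = (-3034 + (768 - 1*442)) + (-156 + 195) = (-3034 + (768 - 442)) + 39 = (-3034 + 326) + 39 = -2708 + 39 = -2669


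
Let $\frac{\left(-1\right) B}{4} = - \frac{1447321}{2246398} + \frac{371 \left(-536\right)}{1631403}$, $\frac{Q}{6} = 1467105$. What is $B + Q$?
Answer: $\frac{16129858722154542212}{1832390218197} \approx 8.8026 \cdot 10^{6}$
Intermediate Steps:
$Q = 8802630$ ($Q = 6 \cdot 1467105 = 8802630$)
$B = \frac{5615747084102}{1832390218197}$ ($B = - 4 \left(- \frac{1447321}{2246398} + \frac{371 \left(-536\right)}{1631403}\right) = - 4 \left(\left(-1447321\right) \frac{1}{2246398} - \frac{198856}{1631403}\right) = - 4 \left(- \frac{1447321}{2246398} - \frac{198856}{1631403}\right) = \left(-4\right) \left(- \frac{2807873542051}{3664780436394}\right) = \frac{5615747084102}{1832390218197} \approx 3.0647$)
$B + Q = \frac{5615747084102}{1832390218197} + 8802630 = \frac{16129858722154542212}{1832390218197}$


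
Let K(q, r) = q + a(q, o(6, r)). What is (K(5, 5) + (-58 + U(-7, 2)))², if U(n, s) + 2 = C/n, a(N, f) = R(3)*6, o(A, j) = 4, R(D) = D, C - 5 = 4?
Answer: 71824/49 ≈ 1465.8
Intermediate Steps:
C = 9 (C = 5 + 4 = 9)
a(N, f) = 18 (a(N, f) = 3*6 = 18)
K(q, r) = 18 + q (K(q, r) = q + 18 = 18 + q)
U(n, s) = -2 + 9/n
(K(5, 5) + (-58 + U(-7, 2)))² = ((18 + 5) + (-58 + (-2 + 9/(-7))))² = (23 + (-58 + (-2 + 9*(-⅐))))² = (23 + (-58 + (-2 - 9/7)))² = (23 + (-58 - 23/7))² = (23 - 429/7)² = (-268/7)² = 71824/49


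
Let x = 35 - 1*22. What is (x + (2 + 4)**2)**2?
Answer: 2401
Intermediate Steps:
x = 13 (x = 35 - 22 = 13)
(x + (2 + 4)**2)**2 = (13 + (2 + 4)**2)**2 = (13 + 6**2)**2 = (13 + 36)**2 = 49**2 = 2401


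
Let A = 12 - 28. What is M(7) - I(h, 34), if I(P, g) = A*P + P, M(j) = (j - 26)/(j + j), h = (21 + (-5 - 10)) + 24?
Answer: 6281/14 ≈ 448.64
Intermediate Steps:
h = 30 (h = (21 - 15) + 24 = 6 + 24 = 30)
A = -16
M(j) = (-26 + j)/(2*j) (M(j) = (-26 + j)/((2*j)) = (-26 + j)*(1/(2*j)) = (-26 + j)/(2*j))
I(P, g) = -15*P (I(P, g) = -16*P + P = -15*P)
M(7) - I(h, 34) = (1/2)*(-26 + 7)/7 - (-15)*30 = (1/2)*(1/7)*(-19) - 1*(-450) = -19/14 + 450 = 6281/14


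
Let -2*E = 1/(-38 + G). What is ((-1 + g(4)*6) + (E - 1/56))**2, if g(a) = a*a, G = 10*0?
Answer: 10216155625/1132096 ≈ 9024.1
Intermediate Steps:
G = 0
g(a) = a**2
E = 1/76 (E = -1/(2*(-38 + 0)) = -1/2/(-38) = -1/2*(-1/38) = 1/76 ≈ 0.013158)
((-1 + g(4)*6) + (E - 1/56))**2 = ((-1 + 4**2*6) + (1/76 - 1/56))**2 = ((-1 + 16*6) + (1/76 - 1*1/56))**2 = ((-1 + 96) + (1/76 - 1/56))**2 = (95 - 5/1064)**2 = (101075/1064)**2 = 10216155625/1132096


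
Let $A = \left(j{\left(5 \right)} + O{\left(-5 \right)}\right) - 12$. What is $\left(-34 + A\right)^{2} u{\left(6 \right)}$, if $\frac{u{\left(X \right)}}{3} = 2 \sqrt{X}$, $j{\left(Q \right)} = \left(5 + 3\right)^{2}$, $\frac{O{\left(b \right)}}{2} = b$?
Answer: $384 \sqrt{6} \approx 940.6$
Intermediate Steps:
$O{\left(b \right)} = 2 b$
$j{\left(Q \right)} = 64$ ($j{\left(Q \right)} = 8^{2} = 64$)
$A = 42$ ($A = \left(64 + 2 \left(-5\right)\right) - 12 = \left(64 - 10\right) - 12 = 54 - 12 = 42$)
$u{\left(X \right)} = 6 \sqrt{X}$ ($u{\left(X \right)} = 3 \cdot 2 \sqrt{X} = 6 \sqrt{X}$)
$\left(-34 + A\right)^{2} u{\left(6 \right)} = \left(-34 + 42\right)^{2} \cdot 6 \sqrt{6} = 8^{2} \cdot 6 \sqrt{6} = 64 \cdot 6 \sqrt{6} = 384 \sqrt{6}$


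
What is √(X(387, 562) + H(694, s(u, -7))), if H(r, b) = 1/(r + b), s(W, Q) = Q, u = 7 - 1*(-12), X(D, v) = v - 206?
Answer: √168021651/687 ≈ 18.868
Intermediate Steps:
X(D, v) = -206 + v
u = 19 (u = 7 + 12 = 19)
H(r, b) = 1/(b + r)
√(X(387, 562) + H(694, s(u, -7))) = √((-206 + 562) + 1/(-7 + 694)) = √(356 + 1/687) = √(244573/687) = √168021651/687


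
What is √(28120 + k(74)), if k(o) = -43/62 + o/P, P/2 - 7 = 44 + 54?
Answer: √1191713953290/6510 ≈ 167.69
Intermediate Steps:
P = 210 (P = 14 + 2*(44 + 54) = 14 + 2*98 = 14 + 196 = 210)
k(o) = -43/62 + o/210
√(28120 + k(74)) = √(28120 + (-43/62 + (1/210)*74)) = √(28120 + (-43/62 + 37/105)) = √(28120 - 2221/6510) = √(183058979/6510) = √1191713953290/6510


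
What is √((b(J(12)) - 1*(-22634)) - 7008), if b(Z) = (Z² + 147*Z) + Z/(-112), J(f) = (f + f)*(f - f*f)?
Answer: 2*√117430733/7 ≈ 3096.2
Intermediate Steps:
J(f) = 2*f*(f - f²) (J(f) = (2*f)*(f - f²) = 2*f*(f - f²))
b(Z) = Z² + 16463*Z/112 (b(Z) = (Z² + 147*Z) + Z*(-1/112) = (Z² + 147*Z) - Z/112 = Z² + 16463*Z/112)
√((b(J(12)) - 1*(-22634)) - 7008) = √(((2*12²*(1 - 1*12))*(16463 + 112*(2*12²*(1 - 1*12)))/112 - 1*(-22634)) - 7008) = √(((2*144*(1 - 12))*(16463 + 112*(2*144*(1 - 12)))/112 + 22634) - 7008) = √(((2*144*(-11))*(16463 + 112*(2*144*(-11)))/112 + 22634) - 7008) = √(((1/112)*(-3168)*(16463 + 112*(-3168)) + 22634) - 7008) = √(((1/112)*(-3168)*(16463 - 354816) + 22634) - 7008) = √(((1/112)*(-3168)*(-338353) + 22634) - 7008) = √((66993894/7 + 22634) - 7008) = √(67152332/7 - 7008) = √(67103276/7) = 2*√117430733/7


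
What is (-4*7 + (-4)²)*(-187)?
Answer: 2244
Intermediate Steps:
(-4*7 + (-4)²)*(-187) = (-28 + 16)*(-187) = -12*(-187) = 2244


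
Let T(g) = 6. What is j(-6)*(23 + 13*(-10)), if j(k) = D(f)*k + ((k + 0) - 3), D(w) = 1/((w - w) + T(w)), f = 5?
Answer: 1070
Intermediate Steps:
D(w) = 1/6 (D(w) = 1/((w - w) + 6) = 1/(0 + 6) = 1/6)
j(k) = -3 + 7*k/6 (j(k) = k/6 + ((k + 0) - 3) = k/6 + (k - 3) = k/6 + (-3 + k) = -3 + 7*k/6)
j(-6)*(23 + 13*(-10)) = (-3 + (7/6)*(-6))*(23 + 13*(-10)) = (-3 - 7)*(23 - 130) = -10*(-107) = 1070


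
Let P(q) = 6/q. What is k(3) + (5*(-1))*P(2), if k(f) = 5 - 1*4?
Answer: -14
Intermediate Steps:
k(f) = 1 (k(f) = 5 - 4 = 1)
k(3) + (5*(-1))*P(2) = 1 + (5*(-1))*(6/2) = 1 - 30/2 = 1 - 5*3 = 1 - 15 = -14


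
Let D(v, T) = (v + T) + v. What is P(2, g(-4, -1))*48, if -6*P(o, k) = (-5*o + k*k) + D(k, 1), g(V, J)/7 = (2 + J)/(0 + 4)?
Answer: 39/2 ≈ 19.500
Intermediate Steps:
g(V, J) = 7/2 + 7*J/4 (g(V, J) = 7*((2 + J)/(0 + 4)) = 7*((2 + J)/4) = 7*((2 + J)*(¼)) = 7*(½ + J/4) = 7/2 + 7*J/4)
D(v, T) = T + 2*v (D(v, T) = (T + v) + v = T + 2*v)
P(o, k) = -⅙ - k/3 - k²/6 + 5*o/6 (P(o, k) = -((-5*o + k*k) + (1 + 2*k))/6 = -((-5*o + k²) + (1 + 2*k))/6 = -((k² - 5*o) + (1 + 2*k))/6 = -(1 + k² - 5*o + 2*k)/6 = -⅙ - k/3 - k²/6 + 5*o/6)
P(2, g(-4, -1))*48 = (-⅙ - (7/2 + (7/4)*(-1))/3 - (7/2 + (7/4)*(-1))²/6 + (⅚)*2)*48 = (-⅙ - (7/2 - 7/4)/3 - (7/2 - 7/4)²/6 + 5/3)*48 = (-⅙ - ⅓*7/4 - (7/4)²/6 + 5/3)*48 = (-⅙ - 7/12 - ⅙*49/16 + 5/3)*48 = (-⅙ - 7/12 - 49/96 + 5/3)*48 = (13/32)*48 = 39/2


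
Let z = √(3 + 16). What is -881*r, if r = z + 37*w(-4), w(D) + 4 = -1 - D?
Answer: 32597 - 881*√19 ≈ 28757.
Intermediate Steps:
z = √19 ≈ 4.3589
w(D) = -5 - D (w(D) = -4 + (-1 - D) = -5 - D)
r = -37 + √19 (r = √19 + 37*(-5 - 1*(-4)) = √19 + 37*(-5 + 4) = √19 + 37*(-1) = √19 - 37 = -37 + √19 ≈ -32.641)
-881*r = -881*(-37 + √19) = 32597 - 881*√19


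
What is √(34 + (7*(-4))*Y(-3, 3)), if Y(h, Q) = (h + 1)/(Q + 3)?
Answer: √390/3 ≈ 6.5828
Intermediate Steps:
Y(h, Q) = (1 + h)/(3 + Q)
√(34 + (7*(-4))*Y(-3, 3)) = √(34 + (7*(-4))*((1 - 3)/(3 + 3))) = √(34 - 28*(-2)/6) = √(34 - 14*(-2)/3) = √(34 - 28*(-⅓)) = √(34 + 28/3) = √(130/3) = √390/3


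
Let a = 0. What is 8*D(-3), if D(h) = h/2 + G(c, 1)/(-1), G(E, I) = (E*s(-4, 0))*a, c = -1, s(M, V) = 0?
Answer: -12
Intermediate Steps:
G(E, I) = 0 (G(E, I) = (E*0)*0 = 0*0 = 0)
D(h) = h/2 (D(h) = h/2 + 0/(-1) = h*(1/2) + 0*(-1) = h/2 + 0 = h/2)
8*D(-3) = 8*((1/2)*(-3)) = 8*(-3/2) = -12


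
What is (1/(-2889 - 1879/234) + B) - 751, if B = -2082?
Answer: -1920505099/677905 ≈ -2833.0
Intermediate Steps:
(1/(-2889 - 1879/234) + B) - 751 = (1/(-2889 - 1879/234) - 2082) - 751 = (1/(-677905/234) - 2082) - 751 = (-234/677905 - 2082) - 751 = -1411398444/677905 - 751 = -1920505099/677905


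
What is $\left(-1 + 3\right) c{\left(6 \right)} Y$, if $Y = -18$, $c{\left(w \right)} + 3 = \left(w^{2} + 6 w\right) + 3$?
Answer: $-2592$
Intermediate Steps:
$c{\left(w \right)} = w^{2} + 6 w$ ($c{\left(w \right)} = -3 + \left(\left(w^{2} + 6 w\right) + 3\right) = -3 + \left(3 + w^{2} + 6 w\right) = w^{2} + 6 w$)
$\left(-1 + 3\right) c{\left(6 \right)} Y = \left(-1 + 3\right) 6 \left(6 + 6\right) \left(-18\right) = 2 \cdot 6 \cdot 12 \left(-18\right) = 2 \cdot 72 \left(-18\right) = 144 \left(-18\right) = -2592$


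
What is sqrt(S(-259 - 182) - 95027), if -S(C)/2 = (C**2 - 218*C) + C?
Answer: I*sqrt(675383) ≈ 821.82*I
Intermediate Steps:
S(C) = -2*C**2 + 434*C (S(C) = -2*((C**2 - 218*C) + C) = -2*(C**2 - 217*C) = -2*C**2 + 434*C)
sqrt(S(-259 - 182) - 95027) = sqrt(2*(-259 - 182)*(217 - (-259 - 182)) - 95027) = sqrt(2*(-441)*(217 - 1*(-441)) - 95027) = sqrt(2*(-441)*(217 + 441) - 95027) = sqrt(2*(-441)*658 - 95027) = sqrt(-580356 - 95027) = sqrt(-675383) = I*sqrt(675383)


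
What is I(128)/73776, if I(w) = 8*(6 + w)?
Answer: 67/4611 ≈ 0.014530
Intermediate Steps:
I(w) = 48 + 8*w
I(128)/73776 = (48 + 8*128)/73776 = (48 + 1024)*(1/73776) = 1072*(1/73776) = 67/4611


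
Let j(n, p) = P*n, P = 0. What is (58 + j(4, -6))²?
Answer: 3364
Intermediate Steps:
j(n, p) = 0 (j(n, p) = 0*n = 0)
(58 + j(4, -6))² = (58 + 0)² = 58² = 3364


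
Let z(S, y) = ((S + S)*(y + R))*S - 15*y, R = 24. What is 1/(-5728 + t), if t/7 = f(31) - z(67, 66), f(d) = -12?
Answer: -1/5655022 ≈ -1.7683e-7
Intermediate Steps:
z(S, y) = -15*y + 2*S²*(24 + y) (z(S, y) = ((S + S)*(y + 24))*S - 15*y = ((2*S)*(24 + y))*S - 15*y = (2*S*(24 + y))*S - 15*y = 2*S²*(24 + y) - 15*y = -15*y + 2*S²*(24 + y))
t = -5649294 (t = 7*(-12 - (-15*66 + 48*67² + 2*66*67²)) = 7*(-12 - (-990 + 48*4489 + 2*66*4489)) = 7*(-12 - (-990 + 215472 + 592548)) = 7*(-12 - 1*807030) = 7*(-12 - 807030) = 7*(-807042) = -5649294)
1/(-5728 + t) = 1/(-5728 - 5649294) = 1/(-5655022) = -1/5655022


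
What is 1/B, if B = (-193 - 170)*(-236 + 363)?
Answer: -1/46101 ≈ -2.1691e-5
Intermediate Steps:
B = -46101 (B = -363*127 = -46101)
1/B = 1/(-46101) = -1/46101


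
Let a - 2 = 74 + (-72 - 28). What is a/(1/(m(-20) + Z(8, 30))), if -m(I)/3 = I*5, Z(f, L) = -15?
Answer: -6840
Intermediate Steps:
a = -24 (a = 2 + (74 + (-72 - 28)) = 2 + (74 - 100) = 2 - 26 = -24)
m(I) = -15*I (m(I) = -3*I*5 = -15*I)
a/(1/(m(-20) + Z(8, 30))) = -24/(1/(-15*(-20) - 15)) = -24/(1/(300 - 15)) = -24/(1/285) = -24/1/285 = -24*285 = -6840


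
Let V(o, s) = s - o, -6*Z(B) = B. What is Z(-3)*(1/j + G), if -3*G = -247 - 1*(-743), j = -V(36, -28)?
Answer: -31741/384 ≈ -82.659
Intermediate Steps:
Z(B) = -B/6
j = 64 (j = -(-28 - 1*36) = -(-28 - 36) = -1*(-64) = 64)
G = -496/3 (G = -(-247 - 1*(-743))/3 = -(-247 + 743)/3 = -1/3*496 = -496/3 ≈ -165.33)
Z(-3)*(1/j + G) = (-1/6*(-3))*(1/64 - 496/3) = (1/64 - 496/3)/2 = (1/2)*(-31741/192) = -31741/384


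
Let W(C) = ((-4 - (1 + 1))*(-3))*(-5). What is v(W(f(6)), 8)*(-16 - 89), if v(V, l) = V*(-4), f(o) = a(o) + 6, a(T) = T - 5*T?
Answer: -37800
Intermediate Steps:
a(T) = -4*T
f(o) = 6 - 4*o (f(o) = -4*o + 6 = 6 - 4*o)
W(C) = -90 (W(C) = ((-4 - 1*2)*(-3))*(-5) = ((-4 - 2)*(-3))*(-5) = -6*(-3)*(-5) = 18*(-5) = -90)
v(V, l) = -4*V
v(W(f(6)), 8)*(-16 - 89) = (-4*(-90))*(-16 - 89) = 360*(-105) = -37800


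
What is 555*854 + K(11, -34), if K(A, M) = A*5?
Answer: 474025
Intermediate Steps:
K(A, M) = 5*A
555*854 + K(11, -34) = 555*854 + 5*11 = 473970 + 55 = 474025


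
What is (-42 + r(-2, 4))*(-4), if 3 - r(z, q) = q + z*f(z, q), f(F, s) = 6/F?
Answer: 196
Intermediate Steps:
r(z, q) = -3 - q (r(z, q) = 3 - (q + z*(6/z)) = 3 - (q + 6) = 3 - (6 + q) = 3 + (-6 - q) = -3 - q)
(-42 + r(-2, 4))*(-4) = (-42 + (-3 - 1*4))*(-4) = (-42 + (-3 - 4))*(-4) = (-42 - 7)*(-4) = -49*(-4) = 196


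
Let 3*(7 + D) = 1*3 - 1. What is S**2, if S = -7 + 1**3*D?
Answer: 1600/9 ≈ 177.78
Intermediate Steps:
D = -19/3 (D = -7 + (1*3 - 1)/3 = -7 + (3 - 1)/3 = -7 + (1/3)*2 = -7 + 2/3 = -19/3 ≈ -6.3333)
S = -40/3 (S = -7 + 1**3*(-19/3) = -7 + 1*(-19/3) = -7 - 19/3 = -40/3 ≈ -13.333)
S**2 = (-40/3)**2 = 1600/9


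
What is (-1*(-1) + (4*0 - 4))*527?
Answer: -1581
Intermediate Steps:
(-1*(-1) + (4*0 - 4))*527 = (1 + (0 - 4))*527 = (1 - 4)*527 = -3*527 = -1581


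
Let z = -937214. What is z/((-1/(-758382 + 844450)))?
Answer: 80664134552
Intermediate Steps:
z/((-1/(-758382 + 844450))) = -937214/((-1/(-758382 + 844450))) = -937214/((-1/86068)) = -937214/((-1*1/86068)) = -937214/(-1/86068) = -937214*(-86068) = 80664134552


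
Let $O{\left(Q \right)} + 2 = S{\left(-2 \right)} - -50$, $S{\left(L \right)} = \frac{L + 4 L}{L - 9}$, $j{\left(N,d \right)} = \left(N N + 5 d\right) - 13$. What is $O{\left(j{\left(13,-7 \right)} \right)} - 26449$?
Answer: $- \frac{290401}{11} \approx -26400.0$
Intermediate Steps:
$j{\left(N,d \right)} = -13 + N^{2} + 5 d$ ($j{\left(N,d \right)} = \left(N^{2} + 5 d\right) - 13 = -13 + N^{2} + 5 d$)
$S{\left(L \right)} = \frac{5 L}{-9 + L}$
$O{\left(Q \right)} = \frac{538}{11}$ ($O{\left(Q \right)} = -2 + \left(5 \left(-2\right) \frac{1}{-9 - 2} - -50\right) = -2 + \left(5 \left(-2\right) \frac{1}{-11} + 50\right) = -2 + \left(5 \left(-2\right) \left(- \frac{1}{11}\right) + 50\right) = -2 + \left(\frac{10}{11} + 50\right) = -2 + \frac{560}{11} = \frac{538}{11}$)
$O{\left(j{\left(13,-7 \right)} \right)} - 26449 = \frac{538}{11} - 26449 = - \frac{290401}{11}$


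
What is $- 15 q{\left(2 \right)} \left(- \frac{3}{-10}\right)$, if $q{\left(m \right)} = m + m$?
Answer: $-18$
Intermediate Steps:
$q{\left(m \right)} = 2 m$
$- 15 q{\left(2 \right)} \left(- \frac{3}{-10}\right) = - 15 \cdot 2 \cdot 2 \left(- \frac{3}{-10}\right) = \left(-15\right) 4 \left(\left(-3\right) \left(- \frac{1}{10}\right)\right) = \left(-60\right) \frac{3}{10} = -18$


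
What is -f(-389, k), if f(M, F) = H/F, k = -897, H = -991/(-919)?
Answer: 991/824343 ≈ 0.0012022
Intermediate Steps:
H = 991/919 (H = -991*(-1/919) = 991/919 ≈ 1.0783)
f(M, F) = 991/(919*F)
-f(-389, k) = -991/(919*(-897)) = -991*(-1)/(919*897) = -1*(-991/824343) = 991/824343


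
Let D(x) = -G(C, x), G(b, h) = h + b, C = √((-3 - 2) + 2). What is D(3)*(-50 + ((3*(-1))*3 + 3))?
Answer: 168 + 56*I*√3 ≈ 168.0 + 96.995*I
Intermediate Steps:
C = I*√3 (C = √(-5 + 2) = √(-3) = I*√3 ≈ 1.732*I)
G(b, h) = b + h
D(x) = -x - I*√3 (D(x) = -(I*√3 + x) = -(x + I*√3) = -x - I*√3)
D(3)*(-50 + ((3*(-1))*3 + 3)) = (-1*3 - I*√3)*(-50 + ((3*(-1))*3 + 3)) = (-3 - I*√3)*(-50 + (-3*3 + 3)) = (-3 - I*√3)*(-50 + (-9 + 3)) = (-3 - I*√3)*(-50 - 6) = (-3 - I*√3)*(-56) = 168 + 56*I*√3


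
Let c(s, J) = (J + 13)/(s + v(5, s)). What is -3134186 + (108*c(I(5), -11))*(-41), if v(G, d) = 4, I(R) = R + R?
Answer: -21943730/7 ≈ -3.1348e+6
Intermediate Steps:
I(R) = 2*R
c(s, J) = (13 + J)/(4 + s) (c(s, J) = (J + 13)/(s + 4) = (13 + J)/(4 + s))
-3134186 + (108*c(I(5), -11))*(-41) = -3134186 + (108*((13 - 11)/(4 + 2*5)))*(-41) = -3134186 + (108*(2/(4 + 10)))*(-41) = -3134186 + (108*(2/14))*(-41) = -3134186 + (108*((1/14)*2))*(-41) = -3134186 + (108*(1/7))*(-41) = -3134186 + (108/7)*(-41) = -3134186 - 4428/7 = -21943730/7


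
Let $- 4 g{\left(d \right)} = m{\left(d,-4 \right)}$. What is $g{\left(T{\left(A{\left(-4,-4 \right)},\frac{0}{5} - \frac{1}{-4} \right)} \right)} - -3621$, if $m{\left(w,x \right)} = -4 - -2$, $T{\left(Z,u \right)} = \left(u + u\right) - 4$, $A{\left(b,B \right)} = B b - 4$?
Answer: $\frac{7243}{2} \approx 3621.5$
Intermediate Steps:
$A{\left(b,B \right)} = -4 + B b$
$T{\left(Z,u \right)} = -4 + 2 u$ ($T{\left(Z,u \right)} = 2 u - 4 = -4 + 2 u$)
$m{\left(w,x \right)} = -2$ ($m{\left(w,x \right)} = -4 + 2 = -2$)
$g{\left(d \right)} = \frac{1}{2}$ ($g{\left(d \right)} = \left(- \frac{1}{4}\right) \left(-2\right) = \frac{1}{2}$)
$g{\left(T{\left(A{\left(-4,-4 \right)},\frac{0}{5} - \frac{1}{-4} \right)} \right)} - -3621 = \frac{1}{2} - -3621 = \frac{1}{2} + 3621 = \frac{7243}{2}$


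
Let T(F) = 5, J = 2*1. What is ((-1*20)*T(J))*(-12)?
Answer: 1200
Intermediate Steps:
J = 2
((-1*20)*T(J))*(-12) = (-1*20*5)*(-12) = -20*5*(-12) = -100*(-12) = 1200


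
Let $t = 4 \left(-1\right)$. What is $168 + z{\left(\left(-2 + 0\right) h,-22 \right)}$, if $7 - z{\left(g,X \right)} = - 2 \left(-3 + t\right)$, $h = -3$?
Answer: $161$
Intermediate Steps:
$t = -4$
$z{\left(g,X \right)} = -7$ ($z{\left(g,X \right)} = 7 - - 2 \left(-3 - 4\right) = 7 - \left(-2\right) \left(-7\right) = 7 - 14 = -7$)
$168 + z{\left(\left(-2 + 0\right) h,-22 \right)} = 168 - 7 = 161$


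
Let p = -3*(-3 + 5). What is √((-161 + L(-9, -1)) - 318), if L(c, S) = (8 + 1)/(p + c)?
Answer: I*√11990/5 ≈ 21.9*I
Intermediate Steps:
p = -6 (p = -3*2 = -6)
L(c, S) = 9/(-6 + c) (L(c, S) = (8 + 1)/(-6 + c) = 9/(-6 + c))
√((-161 + L(-9, -1)) - 318) = √((-161 + 9/(-6 - 9)) - 318) = √((-161 + 9/(-15)) - 318) = √((-161 + 9*(-1/15)) - 318) = √((-161 - ⅗) - 318) = √(-808/5 - 318) = √(-2398/5) = I*√11990/5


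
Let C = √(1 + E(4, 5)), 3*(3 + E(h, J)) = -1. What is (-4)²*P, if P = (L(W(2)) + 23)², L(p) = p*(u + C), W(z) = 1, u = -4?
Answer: 17216/3 + 608*I*√21/3 ≈ 5738.7 + 928.74*I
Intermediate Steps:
E(h, J) = -10/3 (E(h, J) = -3 + (⅓)*(-1) = -3 - ⅓ = -10/3)
C = I*√21/3 (C = √(1 - 10/3) = √(-7/3) = I*√21/3 ≈ 1.5275*I)
L(p) = p*(-4 + I*√21/3)
P = (19 + I*√21/3)² (P = ((⅓)*1*(-12 + I*√21) + 23)² = ((-4 + I*√21/3) + 23)² = (19 + I*√21/3)² ≈ 358.67 + 58.046*I)
(-4)²*P = (-4)²*((57 + I*√21)²/9) = 16*((57 + I*√21)²/9) = 16*(57 + I*√21)²/9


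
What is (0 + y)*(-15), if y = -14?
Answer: 210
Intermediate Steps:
(0 + y)*(-15) = (0 - 14)*(-15) = -14*(-15) = 210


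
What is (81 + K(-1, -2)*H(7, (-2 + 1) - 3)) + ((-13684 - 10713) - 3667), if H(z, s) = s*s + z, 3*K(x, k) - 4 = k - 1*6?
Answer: -84041/3 ≈ -28014.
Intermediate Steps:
K(x, k) = -⅔ + k/3 (K(x, k) = 4/3 + (k - 1*6)/3 = 4/3 + (k - 6)/3 = 4/3 + (-6 + k)/3 = 4/3 + (-2 + k/3) = -⅔ + k/3)
H(z, s) = z + s² (H(z, s) = s² + z = z + s²)
(81 + K(-1, -2)*H(7, (-2 + 1) - 3)) + ((-13684 - 10713) - 3667) = (81 + (-⅔ + (⅓)*(-2))*(7 + ((-2 + 1) - 3)²)) + ((-13684 - 10713) - 3667) = (81 + (-⅔ - ⅔)*(7 + (-1 - 3)²)) + (-24397 - 3667) = (81 - 4*(7 + (-4)²)/3) - 28064 = (81 - 4*(7 + 16)/3) - 28064 = (81 - 4/3*23) - 28064 = (81 - 92/3) - 28064 = 151/3 - 28064 = -84041/3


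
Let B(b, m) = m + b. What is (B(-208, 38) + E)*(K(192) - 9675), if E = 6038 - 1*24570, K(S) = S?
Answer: 177351066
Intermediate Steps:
E = -18532 (E = 6038 - 24570 = -18532)
B(b, m) = b + m
(B(-208, 38) + E)*(K(192) - 9675) = ((-208 + 38) - 18532)*(192 - 9675) = (-170 - 18532)*(-9483) = -18702*(-9483) = 177351066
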